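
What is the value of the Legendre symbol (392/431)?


p = 431 is prime, so compute (392/431) with the reciprocity algorithm (Jacobi-symbol steps: pull out 2s via (2/n), flip via reciprocity, reduce):
  pull out 2: (2/431) = +1  (since 431 mod 8 = 7)
  pull out 2: (2/431) = +1  (since 431 mod 8 = 7)
  pull out 2: (2/431) = +1  (since 431 mod 8 = 7)
  reciprocity: (49/431) -> +(431/49)
  reduce: (39/49)
  reciprocity: (39/49) -> +(49/39)
  reduce: (10/39)
  pull out 2: (2/39) = +1  (since 39 mod 8 = 7)
  reciprocity: (5/39) -> +(39/5)
  reduce: (4/5)
  pull out 2: (2/5) = -1  (since 5 mod 8 = 5)
  pull out 2: (2/5) = -1  (since 5 mod 8 = 5)
  (1/5) = 1
Product of signs = 1
(392/431) = 1

1


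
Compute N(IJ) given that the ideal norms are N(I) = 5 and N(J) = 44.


N(IJ) = N(I) * N(J)
= 5 * 44
= 220

220


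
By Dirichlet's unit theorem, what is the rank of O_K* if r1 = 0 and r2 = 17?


By Dirichlet's unit theorem:
rank = r1 + r2 - 1
= 0 + 17 - 1
= 16

16


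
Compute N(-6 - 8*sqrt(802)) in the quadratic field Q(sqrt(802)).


N(a + b*sqrt(d)) = a^2 - d*b^2
= (-6)^2 - (802)*(-8)^2
= 36 - 51328
= -51292

-51292


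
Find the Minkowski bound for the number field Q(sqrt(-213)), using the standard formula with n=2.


d = -213, d mod 4 = 3, so disc(K) = 4d = -852; |disc(K)| = 852
Imaginary quadratic field, so n = 2, s = r2 = 1, r1 = 0
M = (n!/n^n) * (4/pi)^s * sqrt(|disc(K)|) = (2!/2^2) * (4/pi)^1 * sqrt(852)
= 0.5 * 1.273240 * 29.189039
= 18.5823

18.5823


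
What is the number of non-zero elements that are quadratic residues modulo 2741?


For prime p, the number of non-zero quadratic residues is (p-1)/2.
= (2741-1)/2
= 1370

1370


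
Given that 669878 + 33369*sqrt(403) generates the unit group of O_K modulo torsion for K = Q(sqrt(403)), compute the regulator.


epsilon = 669878 + 33369*sqrt(403)
= 1.3398e+06
R = ln(1.3398e+06)
= 14.1080

14.1080


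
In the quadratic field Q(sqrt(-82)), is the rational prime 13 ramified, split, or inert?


K = Q(sqrt(-82)). Since d mod 4 = 2, disc(K) = -328.
Check p | disc: -328 mod 13 = 10.
p does not divide disc. Compute Legendre symbol (d/p):
9^((13-1)/2) mod 13 = 1
(d/p) = 1, so p splits: (p) = P*P' with e=1, f=1, g=2.
Therefore p is split.

split


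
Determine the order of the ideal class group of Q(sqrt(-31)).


K = Q(sqrt(-31)). d mod 4 = 1, so D = disc(K) = d = -31
h(K) equals the number of primitive reduced positive-definite forms (a, b, c) = a*x^2 + b*x*y + c*y^2 with b^2 - 4ac = D,
where reduced means |b| <= a <= c, with b >= 0 whenever |b| = a or a = c, and primitive means gcd(a, b, c) = 1.
Reduced forces 3a^2 <= |D| = 31, so 1 <= a <= 3; b must have the parity of D, and c = (b^2 - D)/(4a) must be an integer >= a.
Enumerate a = 1..3, b in [-a, a]:
  a=1: (1, 1, 8)  [1]
  a=2: (2, -1, 4), (2, 1, 4)  [2]
  a=3: none
Total reduced forms: 1 + 2 = 3
h = 3

3


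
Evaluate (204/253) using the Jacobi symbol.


Compute (204/253) via quadratic reciprocity:
  pull out 2: (2/253) = -1  (since 253 mod 8 = 5)
  pull out 2: (2/253) = -1  (since 253 mod 8 = 5)
  reciprocity: (51/253) -> +(253/51)
  reduce: (49/51)
  reciprocity: (49/51) -> +(51/49)
  reduce: (2/49)
  pull out 2: (2/49) = +1  (since 49 mod 8 = 1)
  (1/49) = 1
Product of signs = 1

1


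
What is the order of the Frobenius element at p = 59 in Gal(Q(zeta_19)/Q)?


The Frobenius at p in Gal(Q(zeta_n)/Q) = (Z/nZ)* is the class of p, so its order is ord_19(59), the smallest k >= 1 with 59^k = 1 mod 19.
n = 19 = 19, phi(19) = 18; the order divides phi(n).
Divisors of 18: 1, 2, 3, 6, 9, 18
Repeated squaring mod 19: 59^1 = 2, 59^2 = 4, 59^4 = 16, 59^8 = 9, 59^16 = 5
Test divisors in increasing order:
  k=1: 59^1 = 2 mod 19
  k=2: 59^2 = 4 mod 19
  k=3: 59^3 = 4 * 2 = 8 mod 19
  k=6: 59^6 = 16 * 4 = 7 mod 19
  k=9: 59^9 = 9 * 2 = 18 mod 19
  k=18: 59^18 = 5 * 4 = 1 mod 19  <- first divisor giving 1
Order = 18

18


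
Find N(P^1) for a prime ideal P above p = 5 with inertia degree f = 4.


N(P^a) = p^(a*f)
= 5^(1*4)
= 5^4
= 625

625


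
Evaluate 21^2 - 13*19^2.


x^2 - d*y^2
= 21^2 - 13*19^2
= 441 - 4693
= -4252

-4252


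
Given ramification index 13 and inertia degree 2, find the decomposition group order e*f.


|D_P| = e * f
= 13 * 2
= 26

26


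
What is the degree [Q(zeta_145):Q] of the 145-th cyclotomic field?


The degree equals Euler's totient phi(145).
145 = 5 * 29
phi(145) = 112

112


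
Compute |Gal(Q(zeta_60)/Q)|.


|Gal(Q(zeta_60)/Q)| = phi(60)
= 16

16


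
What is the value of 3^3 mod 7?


p = 7 is prime and the exponent is (p-1)/2 = 3, so by Euler's criterion 3^3 = (3/7) = +1 or -1 mod 7.
Compute by square-and-multiply:
  3 = 2 + 1 (binary 11)
  Repeated squaring mod 7: 3^1 = 3, 3^2 = 2
  3^3 = 3^2 * 3^1 = 2 * 3 mod 7
    2 * 3 = 6 = 6 mod 7
  3^3 = 6 mod 7
Result 6 = p - 1 = -1 mod 7: 3 is a quadratic non-residue mod 7. As a residue in [0, p-1] the value is 6.
3^3 mod 7 = 6

6


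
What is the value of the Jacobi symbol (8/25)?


Compute (8/25) via quadratic reciprocity:
  pull out 2: (2/25) = +1  (since 25 mod 8 = 1)
  pull out 2: (2/25) = +1  (since 25 mod 8 = 1)
  pull out 2: (2/25) = +1  (since 25 mod 8 = 1)
  (1/25) = 1
Product of signs = 1

1


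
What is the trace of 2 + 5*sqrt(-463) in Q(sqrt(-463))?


Tr(a + b*sqrt(d)) = (a + b*sqrt(d)) + (a - b*sqrt(d)) = 2a
= 2 * (2)
= 4

4


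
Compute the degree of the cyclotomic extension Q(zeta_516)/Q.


The degree equals Euler's totient phi(516).
516 = 2^2 * 3 * 43
phi(516) = 168

168


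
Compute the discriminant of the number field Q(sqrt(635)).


For K = Q(sqrt(d)) with d squarefree: disc(K) = d if d = 1 mod 4, and disc(K) = 4d if d = 2 or 3 mod 4.
Here d = 635, and d mod 4 = 3.
d = 3 mod 4, not 1 (O_K = Z[sqrt(d)]), so disc(K) = 4d = 4 * (635) = 2540

2540


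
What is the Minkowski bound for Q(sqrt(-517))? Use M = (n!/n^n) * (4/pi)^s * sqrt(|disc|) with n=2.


d = -517, d mod 4 = 3, so disc(K) = 4d = -2068; |disc(K)| = 2068
Imaginary quadratic field, so n = 2, s = r2 = 1, r1 = 0
M = (n!/n^n) * (4/pi)^s * sqrt(|disc(K)|) = (2!/2^2) * (4/pi)^1 * sqrt(2068)
= 0.5 * 1.273240 * 45.475268
= 28.9505

28.9505


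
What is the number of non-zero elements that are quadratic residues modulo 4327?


For prime p, the number of non-zero quadratic residues is (p-1)/2.
= (4327-1)/2
= 2163

2163


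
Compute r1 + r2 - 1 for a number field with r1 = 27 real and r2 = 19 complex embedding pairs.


By Dirichlet's unit theorem:
rank = r1 + r2 - 1
= 27 + 19 - 1
= 45

45


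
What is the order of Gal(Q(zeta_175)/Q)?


|Gal(Q(zeta_175)/Q)| = phi(175)
= 120

120


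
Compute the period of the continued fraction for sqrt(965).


Run the CF algorithm for sqrt(965).
a_0 = floor(sqrt(965)) = 31; set m_0=0, q_0=1.
Recurrence: m' = q*a - m,  q' = (d - m'^2)/q,  a' = floor((a_0 + m')/q').
  step 1: m=31, q=4, a=15
  step 2: m=29, q=31, a=1
  step 3: m=2, q=31, a=1
  step 4: m=29, q=4, a=15
  step 5: m=31, q=1, a=62
a_5 = 2*a_0 = 62, so the period closes here.
sqrt(965) = [31; 15, 1, 1, 15, 62]
Period length = 5

5


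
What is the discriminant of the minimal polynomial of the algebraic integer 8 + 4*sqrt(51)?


The element 8 + 4*sqrt(51) has minimal polynomial:
x^2 - 16*x - 752
Discriminant = (-16)^2 - 4*(-752)
= 256 + 3008
= 3264

3264


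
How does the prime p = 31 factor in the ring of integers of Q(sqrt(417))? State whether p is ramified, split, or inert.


K = Q(sqrt(417)). Since d mod 4 = 1, disc(K) = 417.
Check p | disc: 417 mod 31 = 14.
p does not divide disc. Compute Legendre symbol (d/p):
14^((31-1)/2) mod 31 = 1
(d/p) = 1, so p splits: (p) = P*P' with e=1, f=1, g=2.
Therefore p is split.

split


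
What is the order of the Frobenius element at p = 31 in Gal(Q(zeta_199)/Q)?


The Frobenius at p in Gal(Q(zeta_n)/Q) = (Z/nZ)* is the class of p, so its order is ord_199(31), the smallest k >= 1 with 31^k = 1 mod 199.
n = 199 = 199, phi(199) = 198; the order divides phi(n).
Divisors of 198: 1, 2, 3, 6, 9, 11, 18, 22, 33, 66, 99, 198
Repeated squaring mod 199: 31^1 = 31, 31^2 = 165, 31^4 = 161, 31^8 = 51, 31^16 = 14, 31^32 = 196, 31^64 = 9, 31^128 = 81
Test divisors in increasing order:
  k=1: 31^1 = 31 mod 199
  k=2: 31^2 = 165 mod 199
  k=3: 31^3 = 165 * 31 = 140 mod 199
  k=6: 31^6 = 161 * 165 = 98 mod 199
  k=9: 31^9 = 51 * 31 = 188 mod 199
  k=11: 31^11 = 51 * 165 * 31 = 175 mod 199
  k=18: 31^18 = 14 * 165 = 121 mod 199
  k=22: 31^22 = 14 * 161 * 165 = 178 mod 199
  k=33: 31^33 = 196 * 31 = 106 mod 199
  k=66: 31^66 = 9 * 165 = 92 mod 199
  k=99: 31^99 = 9 * 196 * 165 * 31 = 1 mod 199  <- first divisor giving 1
Order = 99

99


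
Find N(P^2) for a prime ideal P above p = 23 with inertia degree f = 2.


N(P^a) = p^(a*f)
= 23^(2*2)
= 23^4
= 279841

279841


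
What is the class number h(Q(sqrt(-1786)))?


K = Q(sqrt(-1786)). d mod 4 = 2, so D = disc(K) = 4d = -7144
h(K) equals the number of primitive reduced positive-definite forms (a, b, c) = a*x^2 + b*x*y + c*y^2 with b^2 - 4ac = D,
where reduced means |b| <= a <= c, with b >= 0 whenever |b| = a or a = c, and primitive means gcd(a, b, c) = 1.
Reduced forces 3a^2 <= |D| = 7144, so 1 <= a <= 48; b must have the parity of D, and c = (b^2 - D)/(4a) must be an integer >= a.
Enumerate a = 1..48, b in [-a, a]:
  a=1: (1, 0, 1786)  [1]
  a=2: (2, 0, 893)  [1]
  a=3..4: none
  a=5: (5, -4, 358), (5, 4, 358)  [2]
  a=6..9: none
  a=10: (10, -4, 179), (10, 4, 179)  [2]
  a=11..16: none
  a=17: (17, -8, 106), (17, 8, 106)  [2]
  a=18: none
  a=19: (19, 0, 94)  [1]
  a=20..22: none
  a=23: (23, -20, 82), (23, 20, 82)  [2]
  a=24: none
  a=25: (25, -16, 74), (25, 16, 74)  [2]
  a=26..33: none
  a=34: (34, -8, 53), (34, 8, 53)  [2]
  a=35..36: none
  a=37: (37, -16, 50), (37, 16, 50)  [2]
  a=38: (38, 0, 47)  [1]
  a=39..40: none
  a=41: (41, -20, 46), (41, 20, 46)  [2]
  a=42..48: none
Total reduced forms: 1 + 1 + 2 + 2 + 2 + 1 + 2 + 2 + 2 + 2 + 1 + 2 = 20
h = 20

20


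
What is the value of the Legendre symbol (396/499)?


p = 499 is prime, so compute (396/499) with the reciprocity algorithm (Jacobi-symbol steps: pull out 2s via (2/n), flip via reciprocity, reduce):
  pull out 2: (2/499) = -1  (since 499 mod 8 = 3)
  pull out 2: (2/499) = -1  (since 499 mod 8 = 3)
  reciprocity: (99/499) -> -(499/99)
  reduce: (4/99)
  pull out 2: (2/99) = -1  (since 99 mod 8 = 3)
  pull out 2: (2/99) = -1  (since 99 mod 8 = 3)
  (1/99) = 1
Product of signs = -1
(396/499) = -1

-1


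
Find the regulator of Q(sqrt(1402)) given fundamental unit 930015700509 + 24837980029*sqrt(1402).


epsilon = 930015700509 + 24837980029*sqrt(1402)
= 1.8600e+12
R = ln(1.8600e+12)
= 28.2516

28.2516


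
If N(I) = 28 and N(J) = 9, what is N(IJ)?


N(IJ) = N(I) * N(J)
= 28 * 9
= 252

252


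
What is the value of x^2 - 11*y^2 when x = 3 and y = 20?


x^2 - d*y^2
= 3^2 - 11*20^2
= 9 - 4400
= -4391

-4391


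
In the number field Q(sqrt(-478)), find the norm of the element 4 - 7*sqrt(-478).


N(a + b*sqrt(d)) = a^2 - d*b^2
= (4)^2 - (-478)*(-7)^2
= 16 + 23422
= 23438

23438


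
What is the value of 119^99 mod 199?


p = 199 is prime and the exponent is (p-1)/2 = 99, so by Euler's criterion 119^99 = (119/199) = +1 or -1 mod 199.
Compute by square-and-multiply:
  99 = 64 + 32 + 2 + 1 (binary 1100011)
  Repeated squaring mod 199: 119^1 = 119, 119^2 = 32, 119^4 = 29, 119^8 = 45, 119^16 = 35, 119^32 = 31, 119^64 = 165
  119^99 = 119^64 * 119^32 * 119^2 * 119^1 = 165 * 31 * 32 * 119 mod 199
    165 * 31 = 5115 = 140 mod 199
    140 * 32 = 4480 = 102 mod 199
    102 * 119 = 12138 = 198 mod 199
  119^99 = 198 mod 199
Result 198 = p - 1 = -1 mod 199: 119 is a quadratic non-residue mod 199. As a residue in [0, p-1] the value is 198.
119^99 mod 199 = 198

198


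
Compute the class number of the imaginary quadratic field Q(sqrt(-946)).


K = Q(sqrt(-946)). d mod 4 = 2, so D = disc(K) = 4d = -3784
h(K) equals the number of primitive reduced positive-definite forms (a, b, c) = a*x^2 + b*x*y + c*y^2 with b^2 - 4ac = D,
where reduced means |b| <= a <= c, with b >= 0 whenever |b| = a or a = c, and primitive means gcd(a, b, c) = 1.
Reduced forces 3a^2 <= |D| = 3784, so 1 <= a <= 35; b must have the parity of D, and c = (b^2 - D)/(4a) must be an integer >= a.
Enumerate a = 1..35, b in [-a, a]:
  a=1: (1, 0, 946)  [1]
  a=2: (2, 0, 473)  [1]
  a=3..4: none
  a=5: (5, -4, 190), (5, 4, 190)  [2]
  a=6..9: none
  a=10: (10, -4, 95), (10, 4, 95)  [2]
  a=11: (11, 0, 86)  [1]
  a=12: none
  a=13: (13, -8, 74), (13, 8, 74)  [2]
  a=14..18: none
  a=19: (19, -4, 50), (19, 4, 50)  [2]
  a=20..21: none
  a=22: (22, 0, 43)  [1]
  a=23..24: none
  a=25: (25, -4, 38), (25, 4, 38)  [2]
  a=26: (26, -8, 37), (26, 8, 37)  [2]
  a=27..35: none
Total reduced forms: 1 + 1 + 2 + 2 + 1 + 2 + 2 + 1 + 2 + 2 = 16
h = 16

16


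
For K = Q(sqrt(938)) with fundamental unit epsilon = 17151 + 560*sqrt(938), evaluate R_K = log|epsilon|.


epsilon = 17151 + 560*sqrt(938)
= 34302.0000
R = ln(34302.0000)
= 10.4430

10.4430


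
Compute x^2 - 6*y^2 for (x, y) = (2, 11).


x^2 - d*y^2
= 2^2 - 6*11^2
= 4 - 726
= -722

-722


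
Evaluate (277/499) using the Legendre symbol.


p = 499 is prime, so compute (277/499) with the reciprocity algorithm (Jacobi-symbol steps: pull out 2s via (2/n), flip via reciprocity, reduce):
  reciprocity: (277/499) -> +(499/277)
  reduce: (222/277)
  pull out 2: (2/277) = -1  (since 277 mod 8 = 5)
  reciprocity: (111/277) -> +(277/111)
  reduce: (55/111)
  reciprocity: (55/111) -> -(111/55)
  reduce: (1/55)
  (1/55) = 1
Product of signs = 1
(277/499) = 1

1


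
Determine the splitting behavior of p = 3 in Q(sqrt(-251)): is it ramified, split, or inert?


K = Q(sqrt(-251)). Since d mod 4 = 1, disc(K) = -251.
Check p | disc: -251 mod 3 = 1.
p does not divide disc. Compute Legendre symbol (d/p):
1^((3-1)/2) mod 3 = 1
(d/p) = 1, so p splits: (p) = P*P' with e=1, f=1, g=2.
Therefore p is split.

split


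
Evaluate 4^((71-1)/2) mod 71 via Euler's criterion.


p = 71 is prime and the exponent is (p-1)/2 = 35, so by Euler's criterion 4^35 = (4/71) = +1 or -1 mod 71.
Compute by square-and-multiply:
  35 = 32 + 2 + 1 (binary 100011)
  Repeated squaring mod 71: 4^1 = 4, 4^2 = 16, 4^4 = 43, 4^8 = 3, 4^16 = 9, 4^32 = 10
  4^35 = 4^32 * 4^2 * 4^1 = 10 * 16 * 4 mod 71
    10 * 16 = 160 = 18 mod 71
    18 * 4 = 72 = 1 mod 71
  4^35 = 1 mod 71
Result 1: 4 is a quadratic residue mod 71.
4^35 mod 71 = 1

1


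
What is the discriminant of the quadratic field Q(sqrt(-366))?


For K = Q(sqrt(d)) with d squarefree: disc(K) = d if d = 1 mod 4, and disc(K) = 4d if d = 2 or 3 mod 4.
Here d = -366, and d mod 4 = 2.
d = 2 mod 4, not 1 (O_K = Z[sqrt(d)]), so disc(K) = 4d = 4 * (-366) = -1464

-1464


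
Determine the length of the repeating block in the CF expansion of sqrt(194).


Run the CF algorithm for sqrt(194).
a_0 = floor(sqrt(194)) = 13; set m_0=0, q_0=1.
Recurrence: m' = q*a - m,  q' = (d - m'^2)/q,  a' = floor((a_0 + m')/q').
  step 1: m=13, q=25, a=1
  step 2: m=12, q=2, a=12
  step 3: m=12, q=25, a=1
  step 4: m=13, q=1, a=26
a_4 = 2*a_0 = 26, so the period closes here.
sqrt(194) = [13; 1, 12, 1, 26]
Period length = 4

4


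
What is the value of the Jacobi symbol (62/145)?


Compute (62/145) via quadratic reciprocity:
  pull out 2: (2/145) = +1  (since 145 mod 8 = 1)
  reciprocity: (31/145) -> +(145/31)
  reduce: (21/31)
  reciprocity: (21/31) -> +(31/21)
  reduce: (10/21)
  pull out 2: (2/21) = -1  (since 21 mod 8 = 5)
  reciprocity: (5/21) -> +(21/5)
  reduce: (1/5)
  (1/5) = 1
Product of signs = -1

-1


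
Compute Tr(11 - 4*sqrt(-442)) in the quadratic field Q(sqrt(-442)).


Tr(a + b*sqrt(d)) = (a + b*sqrt(d)) + (a - b*sqrt(d)) = 2a
= 2 * (11)
= 22

22


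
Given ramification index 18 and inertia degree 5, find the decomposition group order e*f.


|D_P| = e * f
= 18 * 5
= 90

90


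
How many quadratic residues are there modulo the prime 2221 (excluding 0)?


For prime p, the number of non-zero quadratic residues is (p-1)/2.
= (2221-1)/2
= 1110

1110


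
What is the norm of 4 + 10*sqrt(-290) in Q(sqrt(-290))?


N(a + b*sqrt(d)) = a^2 - d*b^2
= (4)^2 - (-290)*(10)^2
= 16 + 29000
= 29016

29016


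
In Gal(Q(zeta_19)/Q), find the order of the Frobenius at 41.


The Frobenius at p in Gal(Q(zeta_n)/Q) = (Z/nZ)* is the class of p, so its order is ord_19(41), the smallest k >= 1 with 41^k = 1 mod 19.
n = 19 = 19, phi(19) = 18; the order divides phi(n).
Divisors of 18: 1, 2, 3, 6, 9, 18
Repeated squaring mod 19: 41^1 = 3, 41^2 = 9, 41^4 = 5, 41^8 = 6, 41^16 = 17
Test divisors in increasing order:
  k=1: 41^1 = 3 mod 19
  k=2: 41^2 = 9 mod 19
  k=3: 41^3 = 9 * 3 = 8 mod 19
  k=6: 41^6 = 5 * 9 = 7 mod 19
  k=9: 41^9 = 6 * 3 = 18 mod 19
  k=18: 41^18 = 17 * 9 = 1 mod 19  <- first divisor giving 1
Order = 18

18


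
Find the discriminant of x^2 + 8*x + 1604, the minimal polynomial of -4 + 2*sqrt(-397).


The element -4 + 2*sqrt(-397) has minimal polynomial:
x^2 + 8*x + 1604
Discriminant = (8)^2 - 4*(1604)
= 64 - 6416
= -6352

-6352


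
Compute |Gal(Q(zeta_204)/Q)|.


|Gal(Q(zeta_204)/Q)| = phi(204)
= 64

64


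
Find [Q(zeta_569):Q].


The degree equals Euler's totient phi(569).
569 = 569
phi(569) = 568

568


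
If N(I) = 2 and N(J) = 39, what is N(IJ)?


N(IJ) = N(I) * N(J)
= 2 * 39
= 78

78


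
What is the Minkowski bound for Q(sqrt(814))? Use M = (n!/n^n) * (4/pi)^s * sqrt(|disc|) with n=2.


d = 814, d mod 4 = 2, so disc(K) = 4d = 3256; |disc(K)| = 3256
Real quadratic field, so n = 2, s = r2 = 0, r1 = 2
M = (n!/n^n) * (4/pi)^s * sqrt(|disc(K)|) = (2!/2^2) * (4/pi)^0 * sqrt(3256)
= 0.5 * 1.000000 * 57.061370
= 28.5307

28.5307


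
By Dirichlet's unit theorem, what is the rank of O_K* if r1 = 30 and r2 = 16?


By Dirichlet's unit theorem:
rank = r1 + r2 - 1
= 30 + 16 - 1
= 45

45


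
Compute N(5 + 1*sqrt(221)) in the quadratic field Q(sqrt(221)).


N(a + b*sqrt(d)) = a^2 - d*b^2
= (5)^2 - (221)*(1)^2
= 25 - 221
= -196

-196


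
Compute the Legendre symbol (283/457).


p = 457 is prime, so compute (283/457) with the reciprocity algorithm (Jacobi-symbol steps: pull out 2s via (2/n), flip via reciprocity, reduce):
  reciprocity: (283/457) -> +(457/283)
  reduce: (174/283)
  pull out 2: (2/283) = -1  (since 283 mod 8 = 3)
  reciprocity: (87/283) -> -(283/87)
  reduce: (22/87)
  pull out 2: (2/87) = +1  (since 87 mod 8 = 7)
  reciprocity: (11/87) -> -(87/11)
  reduce: (10/11)
  pull out 2: (2/11) = -1  (since 11 mod 8 = 3)
  reciprocity: (5/11) -> +(11/5)
  reduce: (1/5)
  (1/5) = 1
Product of signs = 1
(283/457) = 1

1


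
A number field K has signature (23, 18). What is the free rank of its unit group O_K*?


By Dirichlet's unit theorem:
rank = r1 + r2 - 1
= 23 + 18 - 1
= 40

40


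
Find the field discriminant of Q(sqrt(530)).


For K = Q(sqrt(d)) with d squarefree: disc(K) = d if d = 1 mod 4, and disc(K) = 4d if d = 2 or 3 mod 4.
Here d = 530, and d mod 4 = 2.
d = 2 mod 4, not 1 (O_K = Z[sqrt(d)]), so disc(K) = 4d = 4 * (530) = 2120

2120


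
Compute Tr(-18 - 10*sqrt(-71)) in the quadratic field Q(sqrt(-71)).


Tr(a + b*sqrt(d)) = (a + b*sqrt(d)) + (a - b*sqrt(d)) = 2a
= 2 * (-18)
= -36

-36


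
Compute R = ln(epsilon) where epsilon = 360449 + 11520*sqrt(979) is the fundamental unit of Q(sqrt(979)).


epsilon = 360449 + 11520*sqrt(979)
= 720898.0000
R = ln(720898.0000)
= 13.4883

13.4883


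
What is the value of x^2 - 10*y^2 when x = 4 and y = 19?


x^2 - d*y^2
= 4^2 - 10*19^2
= 16 - 3610
= -3594

-3594


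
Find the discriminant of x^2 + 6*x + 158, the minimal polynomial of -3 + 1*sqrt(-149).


The element -3 + 1*sqrt(-149) has minimal polynomial:
x^2 + 6*x + 158
Discriminant = (6)^2 - 4*(158)
= 36 - 632
= -596

-596


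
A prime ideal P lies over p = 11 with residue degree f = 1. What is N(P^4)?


N(P^a) = p^(a*f)
= 11^(4*1)
= 11^4
= 14641

14641


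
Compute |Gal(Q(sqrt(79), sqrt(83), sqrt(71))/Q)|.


The 3 square roots of distinct primes are multiplicatively independent over Q,
so [K:Q] = 2^3 and Gal(K/Q) is isomorphic to (Z/2Z)^3.
|Gal| = 2^3 = 8

8


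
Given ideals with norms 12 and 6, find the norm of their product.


N(IJ) = N(I) * N(J)
= 12 * 6
= 72

72


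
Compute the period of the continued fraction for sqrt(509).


Run the CF algorithm for sqrt(509).
a_0 = floor(sqrt(509)) = 22; set m_0=0, q_0=1.
Recurrence: m' = q*a - m,  q' = (d - m'^2)/q,  a' = floor((a_0 + m')/q').
  step 1: m=22, q=25, a=1
  step 2: m=3, q=20, a=1
  step 3: m=17, q=11, a=3
  step 4: m=16, q=23, a=1
  step 5: m=7, q=20, a=1
  step 6: m=13, q=17, a=2
  step 7: m=21, q=4, a=10
  step 8: m=19, q=37, a=1
  step 9: m=18, q=5, a=8
  step 10: m=22, q=5, a=8
  step 11: m=18, q=37, a=1
  step 12: m=19, q=4, a=10
  step 13: m=21, q=17, a=2
  step 14: m=13, q=20, a=1
  step 15: m=7, q=23, a=1
  step 16: m=16, q=11, a=3
  step 17: m=17, q=20, a=1
  step 18: m=3, q=25, a=1
  step 19: m=22, q=1, a=44
a_19 = 2*a_0 = 44, so the period closes here.
sqrt(509) = [22; 1, 1, 3, 1, 1, 2, 10, 1, 8, 8, 1, 10, 2, 1, 1, 3, 1, 1, 44]
Period length = 19

19


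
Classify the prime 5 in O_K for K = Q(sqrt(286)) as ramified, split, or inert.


K = Q(sqrt(286)). Since d mod 4 = 2, disc(K) = 1144.
Check p | disc: 1144 mod 5 = 4.
p does not divide disc. Compute Legendre symbol (d/p):
1^((5-1)/2) mod 5 = 1
(d/p) = 1, so p splits: (p) = P*P' with e=1, f=1, g=2.
Therefore p is split.

split


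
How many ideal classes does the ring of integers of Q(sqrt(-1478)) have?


K = Q(sqrt(-1478)). d mod 4 = 2, so D = disc(K) = 4d = -5912
h(K) equals the number of primitive reduced positive-definite forms (a, b, c) = a*x^2 + b*x*y + c*y^2 with b^2 - 4ac = D,
where reduced means |b| <= a <= c, with b >= 0 whenever |b| = a or a = c, and primitive means gcd(a, b, c) = 1.
Reduced forces 3a^2 <= |D| = 5912, so 1 <= a <= 44; b must have the parity of D, and c = (b^2 - D)/(4a) must be an integer >= a.
Enumerate a = 1..44, b in [-a, a]:
  a=1: (1, 0, 1478)  [1]
  a=2: (2, 0, 739)  [1]
  a=3: (3, -2, 493), (3, 2, 493)  [2]
  a=4..5: none
  a=6: (6, -4, 247), (6, 4, 247)  [2]
  a=7..8: none
  a=9: (9, -8, 166), (9, 8, 166)  [2]
  a=10..12: none
  a=13: (13, -4, 114), (13, 4, 114)  [2]
  a=14..16: none
  a=17: (17, -2, 87), (17, 2, 87)  [2]
  a=18: (18, -8, 83), (18, 8, 83)  [2]
  a=19: (19, -4, 78), (19, 4, 78)  [2]
  a=20..25: none
  a=26: (26, -4, 57), (26, 4, 57)  [2]
  a=27: (27, -26, 61), (27, 26, 61)  [2]
  a=28: none
  a=29: (29, -2, 51), (29, 2, 51)  [2]
  a=30: none
  a=31: (31, -28, 54), (31, 28, 54)  [2]
  a=32..33: none
  a=34: (34, -32, 51), (34, 32, 51)  [2]
  a=35..37: none
  a=38: (38, -4, 39), (38, 4, 39)  [2]
  a=39: (39, -22, 41), (39, 22, 41)  [2]
  a=40..44: none
Total reduced forms: 1 + 1 + 2 + 2 + 2 + 2 + 2 + 2 + 2 + 2 + 2 + 2 + 2 + 2 + 2 + 2 = 30
h = 30

30


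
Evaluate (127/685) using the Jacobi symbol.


Compute (127/685) via quadratic reciprocity:
  reciprocity: (127/685) -> +(685/127)
  reduce: (50/127)
  pull out 2: (2/127) = +1  (since 127 mod 8 = 7)
  reciprocity: (25/127) -> +(127/25)
  reduce: (2/25)
  pull out 2: (2/25) = +1  (since 25 mod 8 = 1)
  (1/25) = 1
Product of signs = 1

1


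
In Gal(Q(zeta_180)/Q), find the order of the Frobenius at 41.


The Frobenius at p in Gal(Q(zeta_n)/Q) = (Z/nZ)* is the class of p, so its order is ord_180(41), the smallest k >= 1 with 41^k = 1 mod 180.
n = 180 = 2^2 * 3^2 * 5, phi(180) = 48; the order divides phi(n).
Divisors of 48: 1, 2, 3, 4, 6, 8, 12, 16, 24, 48
Repeated squaring mod 180: 41^1 = 41, 41^2 = 61, 41^4 = 121, 41^8 = 61, 41^16 = 121, 41^32 = 61
Test divisors in increasing order:
  k=1: 41^1 = 41 mod 180
  k=2: 41^2 = 61 mod 180
  k=3: 41^3 = 61 * 41 = 161 mod 180
  k=4: 41^4 = 121 mod 180
  k=6: 41^6 = 121 * 61 = 1 mod 180  <- first divisor giving 1
Order = 6

6


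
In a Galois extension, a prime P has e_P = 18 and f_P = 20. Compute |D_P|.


|D_P| = e * f
= 18 * 20
= 360

360


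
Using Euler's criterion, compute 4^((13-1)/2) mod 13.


p = 13 is prime and the exponent is (p-1)/2 = 6, so by Euler's criterion 4^6 = (4/13) = +1 or -1 mod 13.
Compute by square-and-multiply:
  6 = 4 + 2 (binary 110)
  Repeated squaring mod 13: 4^1 = 4, 4^2 = 3, 4^4 = 9
  4^6 = 4^4 * 4^2 = 9 * 3 mod 13
    9 * 3 = 27 = 1 mod 13
  4^6 = 1 mod 13
Result 1: 4 is a quadratic residue mod 13.
4^6 mod 13 = 1

1


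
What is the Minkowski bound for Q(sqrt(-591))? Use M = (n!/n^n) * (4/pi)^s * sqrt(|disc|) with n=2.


d = -591, d mod 4 = 1, so disc(K) = d = -591; |disc(K)| = 591
Imaginary quadratic field, so n = 2, s = r2 = 1, r1 = 0
M = (n!/n^n) * (4/pi)^s * sqrt(|disc(K)|) = (2!/2^2) * (4/pi)^1 * sqrt(591)
= 0.5 * 1.273240 * 24.310492
= 15.4765

15.4765


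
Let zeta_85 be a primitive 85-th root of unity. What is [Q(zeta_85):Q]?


The degree equals Euler's totient phi(85).
85 = 5 * 17
phi(85) = 64

64


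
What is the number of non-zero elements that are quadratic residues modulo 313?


For prime p, the number of non-zero quadratic residues is (p-1)/2.
= (313-1)/2
= 156

156


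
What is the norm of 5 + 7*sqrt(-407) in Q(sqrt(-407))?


N(a + b*sqrt(d)) = a^2 - d*b^2
= (5)^2 - (-407)*(7)^2
= 25 + 19943
= 19968

19968


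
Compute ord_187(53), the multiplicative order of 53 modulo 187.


We want ord_187(53), the smallest k >= 1 with 53^k = 1 mod 187.
n = 187 = 11 * 17, phi(187) = 160; the order divides phi(n).
Divisors of 160: 1, 2, 4, 5, 8, 10, 16, 20, 32, 40, 80, 160
Repeated squaring mod 187: 53^1 = 53, 53^2 = 4, 53^4 = 16, 53^8 = 69, 53^16 = 86, 53^32 = 103, 53^64 = 137, 53^128 = 69
Test divisors in increasing order:
  k=1: 53^1 = 53 mod 187
  k=2: 53^2 = 4 mod 187
  k=4: 53^4 = 16 mod 187
  k=5: 53^5 = 16 * 53 = 100 mod 187
  k=8: 53^8 = 69 mod 187
  k=10: 53^10 = 69 * 4 = 89 mod 187
  k=16: 53^16 = 86 mod 187
  k=20: 53^20 = 86 * 16 = 67 mod 187
  k=32: 53^32 = 103 mod 187
  k=40: 53^40 = 103 * 69 = 1 mod 187  <- first divisor giving 1
Order = 40

40


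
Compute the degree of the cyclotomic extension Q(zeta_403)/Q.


The degree equals Euler's totient phi(403).
403 = 13 * 31
phi(403) = 360

360


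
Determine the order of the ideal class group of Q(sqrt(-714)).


K = Q(sqrt(-714)). d mod 4 = 2, so D = disc(K) = 4d = -2856
h(K) equals the number of primitive reduced positive-definite forms (a, b, c) = a*x^2 + b*x*y + c*y^2 with b^2 - 4ac = D,
where reduced means |b| <= a <= c, with b >= 0 whenever |b| = a or a = c, and primitive means gcd(a, b, c) = 1.
Reduced forces 3a^2 <= |D| = 2856, so 1 <= a <= 30; b must have the parity of D, and c = (b^2 - D)/(4a) must be an integer >= a.
Enumerate a = 1..30, b in [-a, a]:
  a=1: (1, 0, 714)  [1]
  a=2: (2, 0, 357)  [1]
  a=3: (3, 0, 238)  [1]
  a=4: none
  a=5: (5, -2, 143), (5, 2, 143)  [2]
  a=6: (6, 0, 119)  [1]
  a=7: (7, 0, 102)  [1]
  a=8..9: none
  a=10: (10, -8, 73), (10, 8, 73)  [2]
  a=11: (11, -2, 65), (11, 2, 65)  [2]
  a=12: none
  a=13: (13, -2, 55), (13, 2, 55)  [2]
  a=14: (14, 0, 51)  [1]
  a=15: (15, -12, 50), (15, 12, 50)  [2]
  a=16: none
  a=17: (17, 0, 42)  [1]
  a=18..20: none
  a=21: (21, 0, 34)  [1]
  a=22: (22, -20, 37), (22, 20, 37)  [2]
  a=23..24: none
  a=25: (25, -12, 30), (25, 12, 30)  [2]
  a=26: (26, -24, 33), (26, 24, 33)  [2]
  a=27..30: none
Total reduced forms: 1 + 1 + 1 + 2 + 1 + 1 + 2 + 2 + 2 + 1 + 2 + 1 + 1 + 2 + 2 + 2 = 24
h = 24

24


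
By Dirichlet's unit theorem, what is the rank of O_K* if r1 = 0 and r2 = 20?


By Dirichlet's unit theorem:
rank = r1 + r2 - 1
= 0 + 20 - 1
= 19

19


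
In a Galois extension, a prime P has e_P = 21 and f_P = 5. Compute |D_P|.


|D_P| = e * f
= 21 * 5
= 105

105


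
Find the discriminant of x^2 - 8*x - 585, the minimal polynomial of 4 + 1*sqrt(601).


The element 4 + 1*sqrt(601) has minimal polynomial:
x^2 - 8*x - 585
Discriminant = (-8)^2 - 4*(-585)
= 64 + 2340
= 2404

2404


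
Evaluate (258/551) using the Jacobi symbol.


Compute (258/551) via quadratic reciprocity:
  pull out 2: (2/551) = +1  (since 551 mod 8 = 7)
  reciprocity: (129/551) -> +(551/129)
  reduce: (35/129)
  reciprocity: (35/129) -> +(129/35)
  reduce: (24/35)
  pull out 2: (2/35) = -1  (since 35 mod 8 = 3)
  pull out 2: (2/35) = -1  (since 35 mod 8 = 3)
  pull out 2: (2/35) = -1  (since 35 mod 8 = 3)
  reciprocity: (3/35) -> -(35/3)
  reduce: (2/3)
  pull out 2: (2/3) = -1  (since 3 mod 8 = 3)
  (1/3) = 1
Product of signs = -1

-1


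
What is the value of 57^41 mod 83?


p = 83 is prime and the exponent is (p-1)/2 = 41, so by Euler's criterion 57^41 = (57/83) = +1 or -1 mod 83.
Compute by square-and-multiply:
  41 = 32 + 8 + 1 (binary 101001)
  Repeated squaring mod 83: 57^1 = 57, 57^2 = 12, 57^4 = 61, 57^8 = 69, 57^16 = 30, 57^32 = 70
  57^41 = 57^32 * 57^8 * 57^1 = 70 * 69 * 57 mod 83
    70 * 69 = 4830 = 16 mod 83
    16 * 57 = 912 = 82 mod 83
  57^41 = 82 mod 83
Result 82 = p - 1 = -1 mod 83: 57 is a quadratic non-residue mod 83. As a residue in [0, p-1] the value is 82.
57^41 mod 83 = 82

82


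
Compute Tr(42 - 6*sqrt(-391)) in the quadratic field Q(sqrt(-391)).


Tr(a + b*sqrt(d)) = (a + b*sqrt(d)) + (a - b*sqrt(d)) = 2a
= 2 * (42)
= 84

84


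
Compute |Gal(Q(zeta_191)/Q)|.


|Gal(Q(zeta_191)/Q)| = phi(191)
= 190

190


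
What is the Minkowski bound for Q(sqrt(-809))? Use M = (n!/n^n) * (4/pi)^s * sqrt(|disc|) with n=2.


d = -809, d mod 4 = 3, so disc(K) = 4d = -3236; |disc(K)| = 3236
Imaginary quadratic field, so n = 2, s = r2 = 1, r1 = 0
M = (n!/n^n) * (4/pi)^s * sqrt(|disc(K)|) = (2!/2^2) * (4/pi)^1 * sqrt(3236)
= 0.5 * 1.273240 * 56.885851
= 36.2147

36.2147


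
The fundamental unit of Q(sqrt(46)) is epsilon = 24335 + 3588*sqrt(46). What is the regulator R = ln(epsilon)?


epsilon = 24335 + 3588*sqrt(46)
= 48670.0000
R = ln(48670.0000)
= 10.7928

10.7928


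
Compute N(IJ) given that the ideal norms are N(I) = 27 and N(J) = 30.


N(IJ) = N(I) * N(J)
= 27 * 30
= 810

810


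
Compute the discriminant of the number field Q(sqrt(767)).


For K = Q(sqrt(d)) with d squarefree: disc(K) = d if d = 1 mod 4, and disc(K) = 4d if d = 2 or 3 mod 4.
Here d = 767, and d mod 4 = 3.
d = 3 mod 4, not 1 (O_K = Z[sqrt(d)]), so disc(K) = 4d = 4 * (767) = 3068

3068


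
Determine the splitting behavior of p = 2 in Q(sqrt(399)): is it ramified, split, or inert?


K = Q(sqrt(399)). Since d mod 4 = 3, disc(K) = 1596.
Check p | disc: 1596 mod 2 = 0.
p divides disc, so p ramifies: (p) = P^2 with e=2, f=1, g=1.
Therefore p is ramified.

ramified


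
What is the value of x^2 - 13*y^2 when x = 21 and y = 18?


x^2 - d*y^2
= 21^2 - 13*18^2
= 441 - 4212
= -3771

-3771


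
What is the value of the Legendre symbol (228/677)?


p = 677 is prime, so compute (228/677) with the reciprocity algorithm (Jacobi-symbol steps: pull out 2s via (2/n), flip via reciprocity, reduce):
  pull out 2: (2/677) = -1  (since 677 mod 8 = 5)
  pull out 2: (2/677) = -1  (since 677 mod 8 = 5)
  reciprocity: (57/677) -> +(677/57)
  reduce: (50/57)
  pull out 2: (2/57) = +1  (since 57 mod 8 = 1)
  reciprocity: (25/57) -> +(57/25)
  reduce: (7/25)
  reciprocity: (7/25) -> +(25/7)
  reduce: (4/7)
  pull out 2: (2/7) = +1  (since 7 mod 8 = 7)
  pull out 2: (2/7) = +1  (since 7 mod 8 = 7)
  (1/7) = 1
Product of signs = 1
(228/677) = 1

1


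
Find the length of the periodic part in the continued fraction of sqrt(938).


Run the CF algorithm for sqrt(938).
a_0 = floor(sqrt(938)) = 30; set m_0=0, q_0=1.
Recurrence: m' = q*a - m,  q' = (d - m'^2)/q,  a' = floor((a_0 + m')/q').
  step 1: m=30, q=38, a=1
  step 2: m=8, q=23, a=1
  step 3: m=15, q=31, a=1
  step 4: m=16, q=22, a=2
  step 5: m=28, q=7, a=8
  step 6: m=28, q=22, a=2
  step 7: m=16, q=31, a=1
  step 8: m=15, q=23, a=1
  step 9: m=8, q=38, a=1
  step 10: m=30, q=1, a=60
a_10 = 2*a_0 = 60, so the period closes here.
sqrt(938) = [30; 1, 1, 1, 2, 8, 2, 1, 1, 1, 60]
Period length = 10

10


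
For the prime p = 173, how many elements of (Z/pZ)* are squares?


For prime p, the number of non-zero quadratic residues is (p-1)/2.
= (173-1)/2
= 86

86


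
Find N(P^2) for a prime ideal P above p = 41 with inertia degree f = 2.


N(P^a) = p^(a*f)
= 41^(2*2)
= 41^4
= 2825761

2825761


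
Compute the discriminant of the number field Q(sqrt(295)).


For K = Q(sqrt(d)) with d squarefree: disc(K) = d if d = 1 mod 4, and disc(K) = 4d if d = 2 or 3 mod 4.
Here d = 295, and d mod 4 = 3.
d = 3 mod 4, not 1 (O_K = Z[sqrt(d)]), so disc(K) = 4d = 4 * (295) = 1180

1180


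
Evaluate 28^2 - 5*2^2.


x^2 - d*y^2
= 28^2 - 5*2^2
= 784 - 20
= 764

764


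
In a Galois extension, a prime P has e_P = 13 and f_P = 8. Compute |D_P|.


|D_P| = e * f
= 13 * 8
= 104

104


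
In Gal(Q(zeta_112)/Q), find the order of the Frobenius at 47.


The Frobenius at p in Gal(Q(zeta_n)/Q) = (Z/nZ)* is the class of p, so its order is ord_112(47), the smallest k >= 1 with 47^k = 1 mod 112.
n = 112 = 2^4 * 7, phi(112) = 48; the order divides phi(n).
Divisors of 48: 1, 2, 3, 4, 6, 8, 12, 16, 24, 48
Repeated squaring mod 112: 47^1 = 47, 47^2 = 81, 47^4 = 65, 47^8 = 81, 47^16 = 65, 47^32 = 81
Test divisors in increasing order:
  k=1: 47^1 = 47 mod 112
  k=2: 47^2 = 81 mod 112
  k=3: 47^3 = 81 * 47 = 111 mod 112
  k=4: 47^4 = 65 mod 112
  k=6: 47^6 = 65 * 81 = 1 mod 112  <- first divisor giving 1
Order = 6

6


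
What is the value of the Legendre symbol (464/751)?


p = 751 is prime, so compute (464/751) with the reciprocity algorithm (Jacobi-symbol steps: pull out 2s via (2/n), flip via reciprocity, reduce):
  pull out 2: (2/751) = +1  (since 751 mod 8 = 7)
  pull out 2: (2/751) = +1  (since 751 mod 8 = 7)
  pull out 2: (2/751) = +1  (since 751 mod 8 = 7)
  pull out 2: (2/751) = +1  (since 751 mod 8 = 7)
  reciprocity: (29/751) -> +(751/29)
  reduce: (26/29)
  pull out 2: (2/29) = -1  (since 29 mod 8 = 5)
  reciprocity: (13/29) -> +(29/13)
  reduce: (3/13)
  reciprocity: (3/13) -> +(13/3)
  reduce: (1/3)
  (1/3) = 1
Product of signs = -1
(464/751) = -1

-1


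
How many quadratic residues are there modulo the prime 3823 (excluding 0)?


For prime p, the number of non-zero quadratic residues is (p-1)/2.
= (3823-1)/2
= 1911

1911


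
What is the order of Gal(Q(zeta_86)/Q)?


|Gal(Q(zeta_86)/Q)| = phi(86)
= 42

42


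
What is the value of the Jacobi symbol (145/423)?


Compute (145/423) via quadratic reciprocity:
  reciprocity: (145/423) -> +(423/145)
  reduce: (133/145)
  reciprocity: (133/145) -> +(145/133)
  reduce: (12/133)
  pull out 2: (2/133) = -1  (since 133 mod 8 = 5)
  pull out 2: (2/133) = -1  (since 133 mod 8 = 5)
  reciprocity: (3/133) -> +(133/3)
  reduce: (1/3)
  (1/3) = 1
Product of signs = 1

1


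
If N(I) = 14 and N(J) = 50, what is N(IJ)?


N(IJ) = N(I) * N(J)
= 14 * 50
= 700

700


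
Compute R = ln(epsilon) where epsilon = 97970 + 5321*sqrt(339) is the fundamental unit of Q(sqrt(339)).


epsilon = 97970 + 5321*sqrt(339)
= 195940.0000
R = ln(195940.0000)
= 12.1856

12.1856


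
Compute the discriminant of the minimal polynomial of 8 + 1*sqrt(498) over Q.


The element 8 + 1*sqrt(498) has minimal polynomial:
x^2 - 16*x - 434
Discriminant = (-16)^2 - 4*(-434)
= 256 + 1736
= 1992

1992


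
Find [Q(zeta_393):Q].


The degree equals Euler's totient phi(393).
393 = 3 * 131
phi(393) = 260

260


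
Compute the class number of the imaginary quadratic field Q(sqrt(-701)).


K = Q(sqrt(-701)). d mod 4 = 3, so D = disc(K) = 4d = -2804
h(K) equals the number of primitive reduced positive-definite forms (a, b, c) = a*x^2 + b*x*y + c*y^2 with b^2 - 4ac = D,
where reduced means |b| <= a <= c, with b >= 0 whenever |b| = a or a = c, and primitive means gcd(a, b, c) = 1.
Reduced forces 3a^2 <= |D| = 2804, so 1 <= a <= 30; b must have the parity of D, and c = (b^2 - D)/(4a) must be an integer >= a.
Enumerate a = 1..30, b in [-a, a]:
  a=1: (1, 0, 701)  [1]
  a=2: (2, 2, 351)  [1]
  a=3: (3, -2, 234), (3, 2, 234)  [2]
  a=4: none
  a=5: (5, -4, 141), (5, 4, 141)  [2]
  a=6: (6, -2, 117), (6, 2, 117)  [2]
  a=7..8: none
  a=9: (9, -2, 78), (9, 2, 78)  [2]
  a=10: (10, -6, 71), (10, 6, 71)  [2]
  a=11: (11, -10, 66), (11, 10, 66)  [2]
  a=12: none
  a=13: (13, -2, 54), (13, 2, 54)  [2]
  a=14: none
  a=15: (15, -14, 50), (15, -4, 47), (15, 4, 47), (15, 14, 50)  [4]
  a=16: none
  a=17: (17, -16, 45), (17, 16, 45)  [2]
  a=18: (18, -2, 39), (18, 2, 39)  [2]
  a=19..21: none
  a=22: (22, -10, 33), (22, 10, 33)  [2]
  a=23: (23, -18, 34), (23, 18, 34)  [2]
  a=24: none
  a=25: (25, -14, 30), (25, 14, 30)  [2]
  a=26: (26, -2, 27), (26, 2, 27)  [2]
  a=27..28: none
  a=29: (29, -26, 30), (29, 26, 30)  [2]
  a=30: none
Total reduced forms: 1 + 1 + 2 + 2 + 2 + 2 + 2 + 2 + 2 + 4 + 2 + 2 + 2 + 2 + 2 + 2 + 2 = 34
h = 34

34


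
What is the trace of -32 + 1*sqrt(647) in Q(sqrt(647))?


Tr(a + b*sqrt(d)) = (a + b*sqrt(d)) + (a - b*sqrt(d)) = 2a
= 2 * (-32)
= -64

-64


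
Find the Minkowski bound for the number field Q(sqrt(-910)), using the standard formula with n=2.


d = -910, d mod 4 = 2, so disc(K) = 4d = -3640; |disc(K)| = 3640
Imaginary quadratic field, so n = 2, s = r2 = 1, r1 = 0
M = (n!/n^n) * (4/pi)^s * sqrt(|disc(K)|) = (2!/2^2) * (4/pi)^1 * sqrt(3640)
= 0.5 * 1.273240 * 60.332413
= 38.4088

38.4088


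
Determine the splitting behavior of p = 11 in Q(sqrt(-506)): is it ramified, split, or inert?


K = Q(sqrt(-506)). Since d mod 4 = 2, disc(K) = -2024.
Check p | disc: -2024 mod 11 = 0.
p divides disc, so p ramifies: (p) = P^2 with e=2, f=1, g=1.
Therefore p is ramified.

ramified


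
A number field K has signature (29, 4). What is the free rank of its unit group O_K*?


By Dirichlet's unit theorem:
rank = r1 + r2 - 1
= 29 + 4 - 1
= 32

32


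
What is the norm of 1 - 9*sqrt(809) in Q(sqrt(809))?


N(a + b*sqrt(d)) = a^2 - d*b^2
= (1)^2 - (809)*(-9)^2
= 1 - 65529
= -65528

-65528


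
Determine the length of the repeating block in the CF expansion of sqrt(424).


Run the CF algorithm for sqrt(424).
a_0 = floor(sqrt(424)) = 20; set m_0=0, q_0=1.
Recurrence: m' = q*a - m,  q' = (d - m'^2)/q,  a' = floor((a_0 + m')/q').
  step 1: m=20, q=24, a=1
  step 2: m=4, q=17, a=1
  step 3: m=13, q=15, a=2
  step 4: m=17, q=9, a=4
  step 5: m=19, q=7, a=5
  step 6: m=16, q=24, a=1
  step 7: m=8, q=15, a=1
  step 8: m=7, q=25, a=1
  step 9: m=18, q=4, a=9
  step 10: m=18, q=25, a=1
  step 11: m=7, q=15, a=1
  step 12: m=8, q=24, a=1
  step 13: m=16, q=7, a=5
  step 14: m=19, q=9, a=4
  step 15: m=17, q=15, a=2
  step 16: m=13, q=17, a=1
  step 17: m=4, q=24, a=1
  step 18: m=20, q=1, a=40
a_18 = 2*a_0 = 40, so the period closes here.
sqrt(424) = [20; 1, 1, 2, 4, 5, 1, 1, 1, 9, 1, 1, 1, 5, 4, 2, 1, 1, 40]
Period length = 18

18


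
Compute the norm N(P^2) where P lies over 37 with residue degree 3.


N(P^a) = p^(a*f)
= 37^(2*3)
= 37^6
= 2565726409

2565726409


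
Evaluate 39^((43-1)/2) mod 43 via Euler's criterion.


p = 43 is prime and the exponent is (p-1)/2 = 21, so by Euler's criterion 39^21 = (39/43) = +1 or -1 mod 43.
Compute by square-and-multiply:
  21 = 16 + 4 + 1 (binary 10101)
  Repeated squaring mod 43: 39^1 = 39, 39^2 = 16, 39^4 = 41, 39^8 = 4, 39^16 = 16
  39^21 = 39^16 * 39^4 * 39^1 = 16 * 41 * 39 mod 43
    16 * 41 = 656 = 11 mod 43
    11 * 39 = 429 = 42 mod 43
  39^21 = 42 mod 43
Result 42 = p - 1 = -1 mod 43: 39 is a quadratic non-residue mod 43. As a residue in [0, p-1] the value is 42.
39^21 mod 43 = 42

42


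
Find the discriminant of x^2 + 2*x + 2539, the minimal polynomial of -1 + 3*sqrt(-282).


The element -1 + 3*sqrt(-282) has minimal polynomial:
x^2 + 2*x + 2539
Discriminant = (2)^2 - 4*(2539)
= 4 - 10156
= -10152

-10152


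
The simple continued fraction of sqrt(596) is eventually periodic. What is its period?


Run the CF algorithm for sqrt(596).
a_0 = floor(sqrt(596)) = 24; set m_0=0, q_0=1.
Recurrence: m' = q*a - m,  q' = (d - m'^2)/q,  a' = floor((a_0 + m')/q').
  step 1: m=24, q=20, a=2
  step 2: m=16, q=17, a=2
  step 3: m=18, q=16, a=2
  step 4: m=14, q=25, a=1
  step 5: m=11, q=19, a=1
  step 6: m=8, q=28, a=1
  step 7: m=20, q=7, a=6
  step 8: m=22, q=16, a=2
  step 9: m=10, q=31, a=1
  step 10: m=21, q=5, a=9
  step 11: m=24, q=4, a=12
  step 12: m=24, q=5, a=9
  step 13: m=21, q=31, a=1
  step 14: m=10, q=16, a=2
  step 15: m=22, q=7, a=6
  step 16: m=20, q=28, a=1
  step 17: m=8, q=19, a=1
  step 18: m=11, q=25, a=1
  step 19: m=14, q=16, a=2
  step 20: m=18, q=17, a=2
  step 21: m=16, q=20, a=2
  step 22: m=24, q=1, a=48
a_22 = 2*a_0 = 48, so the period closes here.
sqrt(596) = [24; 2, 2, 2, 1, 1, 1, 6, 2, 1, 9, 12, 9, 1, 2, 6, 1, 1, 1, 2, 2, 2, 48]
Period length = 22

22
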